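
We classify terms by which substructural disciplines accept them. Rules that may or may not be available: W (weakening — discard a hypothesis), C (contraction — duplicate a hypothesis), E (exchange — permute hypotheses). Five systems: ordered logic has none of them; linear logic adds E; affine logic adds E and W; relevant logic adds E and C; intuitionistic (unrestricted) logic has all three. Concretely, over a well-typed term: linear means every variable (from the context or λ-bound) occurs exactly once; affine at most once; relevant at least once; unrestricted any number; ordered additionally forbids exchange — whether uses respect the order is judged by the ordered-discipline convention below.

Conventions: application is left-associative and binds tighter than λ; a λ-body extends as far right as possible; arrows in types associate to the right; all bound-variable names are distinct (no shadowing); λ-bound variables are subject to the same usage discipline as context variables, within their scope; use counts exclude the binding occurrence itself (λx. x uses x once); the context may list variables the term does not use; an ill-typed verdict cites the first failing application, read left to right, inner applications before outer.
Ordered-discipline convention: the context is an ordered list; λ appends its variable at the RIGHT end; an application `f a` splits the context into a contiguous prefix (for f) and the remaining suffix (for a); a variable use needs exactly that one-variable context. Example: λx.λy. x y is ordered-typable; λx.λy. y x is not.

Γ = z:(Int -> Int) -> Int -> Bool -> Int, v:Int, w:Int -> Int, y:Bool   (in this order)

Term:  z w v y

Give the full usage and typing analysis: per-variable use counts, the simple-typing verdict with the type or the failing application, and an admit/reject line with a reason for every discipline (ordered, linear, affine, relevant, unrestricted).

variable uses: z: 1×; v: 1×; w: 1×; y: 1×
uses in reading order: z, w, v, y
typing: well-typed at Int
ordered: ✗ — no contiguous prefix/suffix split fits z, w, v, y
linear: ✓ — z, v, w, y: one use apiece
affine: ✓ — z, v, w, y: no repeats, contraction unneeded
relevant: ✓ — z, v, w, y: all used, weakening unneeded
unrestricted: ✓ — typability at Int is all that's needed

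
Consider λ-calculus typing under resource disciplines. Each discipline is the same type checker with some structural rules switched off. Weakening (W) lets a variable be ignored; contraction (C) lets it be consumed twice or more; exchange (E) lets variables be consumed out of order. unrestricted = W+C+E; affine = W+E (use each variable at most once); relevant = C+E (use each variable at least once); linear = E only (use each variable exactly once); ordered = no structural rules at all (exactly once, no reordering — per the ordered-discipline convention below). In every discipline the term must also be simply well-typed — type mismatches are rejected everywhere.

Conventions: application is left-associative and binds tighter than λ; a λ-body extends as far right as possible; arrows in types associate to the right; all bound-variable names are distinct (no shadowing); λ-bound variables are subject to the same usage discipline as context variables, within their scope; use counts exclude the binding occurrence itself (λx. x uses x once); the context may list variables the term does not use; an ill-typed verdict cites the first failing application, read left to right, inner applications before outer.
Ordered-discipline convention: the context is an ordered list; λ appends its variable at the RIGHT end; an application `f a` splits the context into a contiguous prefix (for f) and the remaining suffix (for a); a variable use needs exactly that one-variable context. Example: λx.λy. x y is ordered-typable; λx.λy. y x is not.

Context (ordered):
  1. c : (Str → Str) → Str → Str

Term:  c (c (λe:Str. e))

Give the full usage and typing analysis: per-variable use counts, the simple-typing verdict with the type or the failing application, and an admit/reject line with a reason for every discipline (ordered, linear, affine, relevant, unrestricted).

counts: c: 2, e (bound): 1
use order (left to right): c, c, e
typing: well-typed — term : Str → Str
ordered: ✗ — c ×2 used more than once (contraction)
linear: ✗ — c ×2 used more than once (contraction)
affine: ✗ — c ×2 used more than once (contraction)
relevant: ✓ — at least one use each (c, e)
unrestricted: ✓ — type-checks (Str → Str) and nothing is barred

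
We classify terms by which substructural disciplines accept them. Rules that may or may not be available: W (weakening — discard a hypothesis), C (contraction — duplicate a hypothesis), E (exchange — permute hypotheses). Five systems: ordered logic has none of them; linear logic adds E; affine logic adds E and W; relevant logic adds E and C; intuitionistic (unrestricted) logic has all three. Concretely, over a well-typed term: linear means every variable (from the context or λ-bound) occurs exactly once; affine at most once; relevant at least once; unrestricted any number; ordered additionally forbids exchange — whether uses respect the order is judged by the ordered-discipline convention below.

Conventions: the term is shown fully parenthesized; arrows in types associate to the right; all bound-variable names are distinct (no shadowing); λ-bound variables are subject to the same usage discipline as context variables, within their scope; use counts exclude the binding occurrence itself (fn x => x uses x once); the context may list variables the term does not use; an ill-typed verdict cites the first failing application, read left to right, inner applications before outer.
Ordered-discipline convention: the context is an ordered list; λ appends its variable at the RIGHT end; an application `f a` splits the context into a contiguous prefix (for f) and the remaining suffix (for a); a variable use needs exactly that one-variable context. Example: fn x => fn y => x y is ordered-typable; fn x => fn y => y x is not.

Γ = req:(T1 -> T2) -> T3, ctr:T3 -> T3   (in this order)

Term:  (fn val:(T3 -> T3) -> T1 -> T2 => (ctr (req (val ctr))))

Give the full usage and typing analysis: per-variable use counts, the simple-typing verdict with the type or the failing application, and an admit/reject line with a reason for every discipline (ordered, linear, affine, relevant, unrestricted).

variable uses: req=1; ctr=2; val (λ-bound)=1
uses in reading order: ctr, req, val, ctr
typing: the term checks, with type ((T3 -> T3) -> T1 -> T2) -> T3
ordered: ✗ — ctr ×2 used more than once (contraction)
linear: ✗ — ctr ×2 used more than once (contraction)
affine: ✗ — ctr ×2 used more than once (contraction)
relevant: ✓ — req, ctr, val: all used, weakening unneeded
unrestricted: ✓ — typability at ((T3 -> T3) -> T1 -> T2) -> T3 is all that's needed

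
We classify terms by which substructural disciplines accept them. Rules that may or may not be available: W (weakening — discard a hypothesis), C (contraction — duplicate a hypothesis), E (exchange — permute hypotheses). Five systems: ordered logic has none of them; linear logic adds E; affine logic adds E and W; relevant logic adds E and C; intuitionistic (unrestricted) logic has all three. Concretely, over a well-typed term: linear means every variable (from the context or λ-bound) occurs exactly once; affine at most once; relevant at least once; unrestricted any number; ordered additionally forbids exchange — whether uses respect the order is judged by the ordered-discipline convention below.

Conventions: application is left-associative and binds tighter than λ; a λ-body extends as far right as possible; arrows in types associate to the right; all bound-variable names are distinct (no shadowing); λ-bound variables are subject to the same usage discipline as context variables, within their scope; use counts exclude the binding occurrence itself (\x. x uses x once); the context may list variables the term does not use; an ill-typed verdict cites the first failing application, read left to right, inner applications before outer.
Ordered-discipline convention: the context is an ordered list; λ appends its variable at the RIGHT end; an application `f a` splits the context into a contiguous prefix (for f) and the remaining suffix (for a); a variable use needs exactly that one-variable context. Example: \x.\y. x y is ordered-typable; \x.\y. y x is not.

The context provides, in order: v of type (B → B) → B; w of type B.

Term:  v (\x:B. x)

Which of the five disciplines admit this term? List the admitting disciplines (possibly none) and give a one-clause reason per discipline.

admitting disciplines: affine, unrestricted
counts: v: 1; w: 0; x (λ-bound): 1
uses in reading order: v, x
typing: the term checks, with type B
ordered: ✗ — w left unused
linear: ✗ — w left unused
affine: ✓ — v, w, x: no repeats, contraction unneeded
relevant: ✗ — w left unused
unrestricted: ✓ — simply typable at B; W, C, E all held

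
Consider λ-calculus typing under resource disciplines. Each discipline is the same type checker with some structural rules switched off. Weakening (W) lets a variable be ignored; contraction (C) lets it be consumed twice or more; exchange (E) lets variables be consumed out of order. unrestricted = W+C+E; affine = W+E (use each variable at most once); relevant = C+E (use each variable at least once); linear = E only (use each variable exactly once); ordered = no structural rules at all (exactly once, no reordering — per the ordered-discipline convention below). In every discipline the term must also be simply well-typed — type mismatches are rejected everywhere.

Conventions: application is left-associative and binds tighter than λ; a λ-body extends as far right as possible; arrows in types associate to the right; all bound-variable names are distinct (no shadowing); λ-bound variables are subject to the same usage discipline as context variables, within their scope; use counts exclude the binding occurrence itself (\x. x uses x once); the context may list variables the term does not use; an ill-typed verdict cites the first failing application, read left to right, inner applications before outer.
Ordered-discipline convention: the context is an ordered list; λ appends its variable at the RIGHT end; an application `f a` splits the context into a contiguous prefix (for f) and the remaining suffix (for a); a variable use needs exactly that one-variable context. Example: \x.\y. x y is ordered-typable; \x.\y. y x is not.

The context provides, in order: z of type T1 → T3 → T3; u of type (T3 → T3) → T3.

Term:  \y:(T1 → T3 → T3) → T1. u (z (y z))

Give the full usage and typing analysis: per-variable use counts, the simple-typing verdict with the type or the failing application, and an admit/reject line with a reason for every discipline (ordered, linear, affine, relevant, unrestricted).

usage: z ×2, u ×1, y (λ-bound) ×1
uses in reading order: u, z, y, z
typing: the term checks, with type ((T1 → T3 → T3) → T1) → T3
ordered: ✗ — z ×2 used more than once (contraction)
linear: ✗ — z ×2 used more than once (contraction)
affine: ✗ — z ×2 used more than once (contraction)
relevant: ✓ — at least one use each (z, u, y)
unrestricted: ✓ — typability at ((T1 → T3 → T3) → T1) → T3 is all that's needed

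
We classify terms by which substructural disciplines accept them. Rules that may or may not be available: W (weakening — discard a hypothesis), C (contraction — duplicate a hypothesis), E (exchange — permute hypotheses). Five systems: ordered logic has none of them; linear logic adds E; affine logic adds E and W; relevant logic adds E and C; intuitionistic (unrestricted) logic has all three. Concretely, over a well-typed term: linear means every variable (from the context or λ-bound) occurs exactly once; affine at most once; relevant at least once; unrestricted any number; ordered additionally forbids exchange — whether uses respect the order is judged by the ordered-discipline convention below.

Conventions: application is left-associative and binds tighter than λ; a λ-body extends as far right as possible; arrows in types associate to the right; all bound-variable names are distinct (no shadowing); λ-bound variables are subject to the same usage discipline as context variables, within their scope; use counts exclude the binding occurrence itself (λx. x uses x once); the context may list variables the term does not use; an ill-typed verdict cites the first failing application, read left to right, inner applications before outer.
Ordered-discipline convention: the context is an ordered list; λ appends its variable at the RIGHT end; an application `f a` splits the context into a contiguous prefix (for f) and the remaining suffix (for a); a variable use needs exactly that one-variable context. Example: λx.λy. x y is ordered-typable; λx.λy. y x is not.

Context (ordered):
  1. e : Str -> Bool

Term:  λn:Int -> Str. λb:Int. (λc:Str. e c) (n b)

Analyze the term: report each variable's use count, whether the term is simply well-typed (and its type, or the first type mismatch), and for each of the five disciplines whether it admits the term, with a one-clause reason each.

counts: e: 1×, n [bound]: 1×, b [bound]: 1×, c [bound]: 1×
use order (left to right): e, c, n, b
typing: ✓ — (Int -> Str) -> Int -> Bool
ordered: ✓ — e, n, b, c: once each, no exchange needed
linear: ✓ — exactly-once usage across e, n, b, c
affine: ✓ — no duplicate uses among e, n, b, c
relevant: ✓ — e, n, b, c: all used, weakening unneeded
unrestricted: ✓ — well-typed at (Int -> Str) -> Int -> Bool; no restrictions here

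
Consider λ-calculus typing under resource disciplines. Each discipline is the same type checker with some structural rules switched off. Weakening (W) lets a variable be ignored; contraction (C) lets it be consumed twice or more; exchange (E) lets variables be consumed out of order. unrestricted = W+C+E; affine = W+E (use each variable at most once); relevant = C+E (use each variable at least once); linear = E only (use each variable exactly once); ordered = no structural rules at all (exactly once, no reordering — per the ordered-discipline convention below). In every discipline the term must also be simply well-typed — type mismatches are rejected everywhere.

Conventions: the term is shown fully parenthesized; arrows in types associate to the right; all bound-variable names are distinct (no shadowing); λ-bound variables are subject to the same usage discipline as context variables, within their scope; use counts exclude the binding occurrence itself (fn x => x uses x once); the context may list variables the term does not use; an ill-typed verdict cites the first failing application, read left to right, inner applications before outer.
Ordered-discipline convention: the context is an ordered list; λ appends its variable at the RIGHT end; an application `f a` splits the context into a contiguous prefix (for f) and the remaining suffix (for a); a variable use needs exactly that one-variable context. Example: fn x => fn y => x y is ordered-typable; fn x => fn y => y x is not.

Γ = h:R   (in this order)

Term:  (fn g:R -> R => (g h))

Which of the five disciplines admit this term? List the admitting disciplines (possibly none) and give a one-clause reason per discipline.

admitted by: linear, affine, relevant, unrestricted
variable uses: h ×1; g (bound) ×1
order of uses: g, h
typing: the term checks, with type (R -> R) -> R
ordered: ✗, no contiguous prefix/suffix split fits g, h
linear: ✓, each of h, g used exactly once
affine: ✓, no duplicate uses among h, g
relevant: ✓, at least one use each (h, g)
unrestricted: ✓, simply typable at (R -> R) -> R; W, C, E all held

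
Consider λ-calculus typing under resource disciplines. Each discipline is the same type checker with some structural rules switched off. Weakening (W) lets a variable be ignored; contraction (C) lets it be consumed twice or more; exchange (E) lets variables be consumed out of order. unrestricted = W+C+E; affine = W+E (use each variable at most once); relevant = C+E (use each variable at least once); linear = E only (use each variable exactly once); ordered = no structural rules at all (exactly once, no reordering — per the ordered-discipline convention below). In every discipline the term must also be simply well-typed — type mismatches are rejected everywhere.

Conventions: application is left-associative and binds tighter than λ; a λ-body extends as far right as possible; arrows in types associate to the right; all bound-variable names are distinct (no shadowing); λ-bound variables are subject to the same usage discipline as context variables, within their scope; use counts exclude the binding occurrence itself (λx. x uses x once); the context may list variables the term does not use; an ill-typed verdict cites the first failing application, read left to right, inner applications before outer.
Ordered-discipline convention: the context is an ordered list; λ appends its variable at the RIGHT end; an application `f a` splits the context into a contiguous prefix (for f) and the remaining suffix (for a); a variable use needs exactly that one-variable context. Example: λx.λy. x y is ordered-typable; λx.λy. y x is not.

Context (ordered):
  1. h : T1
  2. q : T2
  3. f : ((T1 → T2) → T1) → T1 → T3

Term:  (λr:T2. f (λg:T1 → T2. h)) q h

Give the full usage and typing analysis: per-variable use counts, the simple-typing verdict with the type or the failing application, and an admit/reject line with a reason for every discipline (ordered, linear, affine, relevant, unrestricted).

counts: h: 2, q: 1, f: 1, r (λ-bound): 0, g (λ-bound): 0
use order (left to right): f, h, q, h
typing: well-typed at T3
ordered: ✗ — repeated use of h ×2; unused: r, g — weakening required
linear: ✗ — repeated use of h ×2; unused: r, g — weakening required
affine: ✗ — repeated use of h ×2
relevant: ✗ — unused: r, g — weakening required
unrestricted: ✓ — type-checks (T3) and nothing is barred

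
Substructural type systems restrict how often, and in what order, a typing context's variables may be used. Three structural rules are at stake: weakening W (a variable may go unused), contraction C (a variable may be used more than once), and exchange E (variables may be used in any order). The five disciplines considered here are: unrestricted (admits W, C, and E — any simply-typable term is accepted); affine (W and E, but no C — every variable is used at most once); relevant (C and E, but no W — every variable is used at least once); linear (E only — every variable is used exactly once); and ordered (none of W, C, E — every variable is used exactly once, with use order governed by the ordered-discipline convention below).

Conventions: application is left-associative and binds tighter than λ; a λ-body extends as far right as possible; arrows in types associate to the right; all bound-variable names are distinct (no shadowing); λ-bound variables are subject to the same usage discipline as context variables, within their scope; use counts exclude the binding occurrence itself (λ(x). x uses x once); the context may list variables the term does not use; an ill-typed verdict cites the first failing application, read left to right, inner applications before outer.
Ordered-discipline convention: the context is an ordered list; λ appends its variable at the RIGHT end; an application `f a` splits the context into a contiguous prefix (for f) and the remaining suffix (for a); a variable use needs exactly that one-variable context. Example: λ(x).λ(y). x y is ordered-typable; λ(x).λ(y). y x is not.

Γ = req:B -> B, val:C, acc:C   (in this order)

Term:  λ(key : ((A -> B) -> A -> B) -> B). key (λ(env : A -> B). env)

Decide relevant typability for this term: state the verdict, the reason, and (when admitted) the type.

no — req, val, acc left unused
use counts: req: 0×, val: 0×, acc: 0×, key (λ-bound): 1×, env (λ-bound): 1×
use order (left to right): key, env
typing: the term checks, with type (((A -> B) -> A -> B) -> B) -> B
summary: ordered ✗ · linear ✗ · affine ✓ · relevant ✗ · unrestricted ✓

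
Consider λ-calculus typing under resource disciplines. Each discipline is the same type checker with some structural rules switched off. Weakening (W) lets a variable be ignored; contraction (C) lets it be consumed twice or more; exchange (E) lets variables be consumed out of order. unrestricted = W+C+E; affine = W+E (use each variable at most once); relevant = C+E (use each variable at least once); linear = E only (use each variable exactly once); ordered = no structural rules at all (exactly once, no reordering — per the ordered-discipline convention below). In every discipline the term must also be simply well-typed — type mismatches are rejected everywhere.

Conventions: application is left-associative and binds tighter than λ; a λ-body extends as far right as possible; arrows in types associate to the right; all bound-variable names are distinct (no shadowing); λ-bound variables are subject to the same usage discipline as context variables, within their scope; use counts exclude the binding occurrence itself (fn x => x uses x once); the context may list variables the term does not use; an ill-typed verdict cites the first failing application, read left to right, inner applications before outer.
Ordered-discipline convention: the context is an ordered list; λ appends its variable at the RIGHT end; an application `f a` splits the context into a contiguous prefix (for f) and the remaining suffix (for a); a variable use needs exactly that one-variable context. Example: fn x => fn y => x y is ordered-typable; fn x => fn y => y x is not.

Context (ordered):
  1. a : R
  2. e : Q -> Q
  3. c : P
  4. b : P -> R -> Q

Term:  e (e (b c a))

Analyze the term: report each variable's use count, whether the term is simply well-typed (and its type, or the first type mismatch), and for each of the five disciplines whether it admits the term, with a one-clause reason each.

counts: a: 1×, e: 2×, c: 1×, b: 1×
use order (left to right): e, e, b, c, a
typing: well-typed — term : Q
ordered ✗ (e ×2 used more than once (contraction))
linear ✗ (e ×2 used more than once (contraction))
affine ✗ (e ×2 used more than once (contraction))
relevant ✓ (none of a, e, c, b goes unused)
unrestricted ✓ (typability at Q is all that's needed)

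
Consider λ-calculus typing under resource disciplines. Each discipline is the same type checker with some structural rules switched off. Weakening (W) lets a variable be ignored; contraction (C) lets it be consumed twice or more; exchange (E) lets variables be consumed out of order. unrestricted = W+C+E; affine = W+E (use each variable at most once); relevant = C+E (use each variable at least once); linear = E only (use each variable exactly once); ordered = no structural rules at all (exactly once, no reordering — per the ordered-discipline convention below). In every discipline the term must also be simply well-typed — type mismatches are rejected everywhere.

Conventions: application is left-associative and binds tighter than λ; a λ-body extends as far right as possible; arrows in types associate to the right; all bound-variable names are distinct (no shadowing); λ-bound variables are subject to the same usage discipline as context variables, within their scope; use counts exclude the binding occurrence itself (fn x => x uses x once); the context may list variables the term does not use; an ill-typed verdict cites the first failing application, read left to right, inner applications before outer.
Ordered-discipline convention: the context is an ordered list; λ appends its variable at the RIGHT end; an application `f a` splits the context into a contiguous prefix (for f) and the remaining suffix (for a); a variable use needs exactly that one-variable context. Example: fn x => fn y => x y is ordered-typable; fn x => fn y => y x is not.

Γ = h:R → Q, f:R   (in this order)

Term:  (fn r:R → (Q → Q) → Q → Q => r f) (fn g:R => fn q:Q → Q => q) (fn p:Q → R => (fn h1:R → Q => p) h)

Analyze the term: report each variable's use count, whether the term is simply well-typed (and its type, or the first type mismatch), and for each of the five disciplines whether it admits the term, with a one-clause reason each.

variable uses: h=1, f=1, r [bound]=1, g [bound]=0, q [bound]=1, p [bound]=1, h1 [bound]=0
use order (left to right): r, f, q, p, h
typing: ill-typed: a function awaiting Q → Q gets (Q → R) → Q → R
ordered ✗ (a type mismatch blocks all five)
linear ✗ (the type mismatch rejects it)
affine ✗ (not simply typable)
relevant ✗ (fails simple typing)
unrestricted ✗ (a type mismatch blocks all five)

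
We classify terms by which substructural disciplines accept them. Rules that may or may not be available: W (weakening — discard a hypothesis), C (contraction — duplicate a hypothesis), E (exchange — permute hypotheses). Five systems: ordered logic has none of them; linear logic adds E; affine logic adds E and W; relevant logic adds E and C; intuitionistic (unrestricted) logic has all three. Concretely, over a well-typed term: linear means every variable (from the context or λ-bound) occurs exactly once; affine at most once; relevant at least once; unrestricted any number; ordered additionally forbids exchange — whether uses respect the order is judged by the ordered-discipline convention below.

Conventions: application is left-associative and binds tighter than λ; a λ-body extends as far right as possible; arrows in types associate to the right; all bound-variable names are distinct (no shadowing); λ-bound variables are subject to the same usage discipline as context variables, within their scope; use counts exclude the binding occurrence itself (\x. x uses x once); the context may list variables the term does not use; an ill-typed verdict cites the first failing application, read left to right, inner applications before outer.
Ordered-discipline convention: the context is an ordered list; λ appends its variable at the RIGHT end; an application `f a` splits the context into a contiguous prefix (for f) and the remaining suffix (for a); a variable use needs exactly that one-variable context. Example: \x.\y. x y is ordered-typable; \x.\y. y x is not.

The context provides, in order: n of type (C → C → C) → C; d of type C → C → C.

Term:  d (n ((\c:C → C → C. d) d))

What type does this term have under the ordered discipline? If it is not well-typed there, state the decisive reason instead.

not well-typed under ordered — d ×3 used more than once (contraction); unused: c — weakening required
counts: n: 1; d: 3; c (λ-bound): 0
left-to-right use order: d, n, d, d
typing: well-typed — term : C → C
summary: ordered ✗, linear ✗, affine ✗, relevant ✗, unrestricted ✓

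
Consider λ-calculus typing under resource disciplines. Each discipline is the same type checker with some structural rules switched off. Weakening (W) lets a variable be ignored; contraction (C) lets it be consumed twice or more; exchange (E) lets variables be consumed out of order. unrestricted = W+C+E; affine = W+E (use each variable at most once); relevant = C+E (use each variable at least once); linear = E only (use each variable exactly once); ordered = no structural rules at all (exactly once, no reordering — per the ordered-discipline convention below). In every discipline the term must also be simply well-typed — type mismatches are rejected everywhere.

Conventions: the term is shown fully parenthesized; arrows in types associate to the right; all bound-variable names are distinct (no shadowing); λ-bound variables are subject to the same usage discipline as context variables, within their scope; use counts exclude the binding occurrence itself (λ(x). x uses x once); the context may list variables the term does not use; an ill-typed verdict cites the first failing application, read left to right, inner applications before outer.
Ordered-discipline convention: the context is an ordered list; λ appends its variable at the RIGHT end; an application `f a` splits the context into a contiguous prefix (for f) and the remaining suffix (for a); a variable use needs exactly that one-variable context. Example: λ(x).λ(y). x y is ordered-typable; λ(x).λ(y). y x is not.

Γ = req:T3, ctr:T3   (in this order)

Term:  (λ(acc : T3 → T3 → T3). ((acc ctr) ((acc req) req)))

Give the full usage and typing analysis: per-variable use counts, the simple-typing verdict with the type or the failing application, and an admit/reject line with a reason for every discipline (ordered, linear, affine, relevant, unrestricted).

variable uses: req ×2; ctr ×1; acc (λ-bound) ×2
left-to-right use order: acc, ctr, acc, req, req
typing: ✓ — (T3 → T3 → T3) → T3
ordered ✗ (needs contraction — req ×2, acc ×2)
linear ✗ (needs contraction — req ×2, acc ×2)
affine ✗ (needs contraction — req ×2, acc ×2)
relevant ✓ (none of req, ctr, acc goes unused)
unrestricted ✓ (type-checks ((T3 → T3 → T3) → T3) and nothing is barred)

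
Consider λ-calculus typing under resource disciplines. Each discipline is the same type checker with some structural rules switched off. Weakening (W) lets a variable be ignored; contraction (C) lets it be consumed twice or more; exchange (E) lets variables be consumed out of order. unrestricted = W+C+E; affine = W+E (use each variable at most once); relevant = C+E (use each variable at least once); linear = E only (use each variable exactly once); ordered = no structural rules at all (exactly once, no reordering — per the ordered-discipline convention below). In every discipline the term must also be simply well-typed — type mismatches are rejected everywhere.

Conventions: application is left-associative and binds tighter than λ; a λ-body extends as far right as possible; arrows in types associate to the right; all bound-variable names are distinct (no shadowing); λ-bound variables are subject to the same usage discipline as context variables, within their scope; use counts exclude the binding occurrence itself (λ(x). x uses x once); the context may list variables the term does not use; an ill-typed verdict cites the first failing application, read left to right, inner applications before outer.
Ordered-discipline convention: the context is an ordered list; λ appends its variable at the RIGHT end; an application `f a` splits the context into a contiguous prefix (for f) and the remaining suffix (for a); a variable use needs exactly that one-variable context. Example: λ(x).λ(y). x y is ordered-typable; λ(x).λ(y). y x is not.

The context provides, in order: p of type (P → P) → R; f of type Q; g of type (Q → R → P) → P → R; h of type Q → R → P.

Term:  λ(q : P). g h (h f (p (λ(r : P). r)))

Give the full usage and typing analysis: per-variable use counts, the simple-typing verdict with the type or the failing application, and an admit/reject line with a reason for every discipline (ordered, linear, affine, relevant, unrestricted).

counts: p=1, f=1, g=1, h=2, q (bound)=0, r (bound)=1
left-to-right use order: g, h, h, f, p, r
typing: well-typed at P → R
ordered ✗ (uses contraction: h ×2; q left unused)
linear ✗ (uses contraction: h ×2; q left unused)
affine ✗ (uses contraction: h ×2)
relevant ✗ (q left unused)
unrestricted ✓ (simply typable at P → R; W, C, E all held)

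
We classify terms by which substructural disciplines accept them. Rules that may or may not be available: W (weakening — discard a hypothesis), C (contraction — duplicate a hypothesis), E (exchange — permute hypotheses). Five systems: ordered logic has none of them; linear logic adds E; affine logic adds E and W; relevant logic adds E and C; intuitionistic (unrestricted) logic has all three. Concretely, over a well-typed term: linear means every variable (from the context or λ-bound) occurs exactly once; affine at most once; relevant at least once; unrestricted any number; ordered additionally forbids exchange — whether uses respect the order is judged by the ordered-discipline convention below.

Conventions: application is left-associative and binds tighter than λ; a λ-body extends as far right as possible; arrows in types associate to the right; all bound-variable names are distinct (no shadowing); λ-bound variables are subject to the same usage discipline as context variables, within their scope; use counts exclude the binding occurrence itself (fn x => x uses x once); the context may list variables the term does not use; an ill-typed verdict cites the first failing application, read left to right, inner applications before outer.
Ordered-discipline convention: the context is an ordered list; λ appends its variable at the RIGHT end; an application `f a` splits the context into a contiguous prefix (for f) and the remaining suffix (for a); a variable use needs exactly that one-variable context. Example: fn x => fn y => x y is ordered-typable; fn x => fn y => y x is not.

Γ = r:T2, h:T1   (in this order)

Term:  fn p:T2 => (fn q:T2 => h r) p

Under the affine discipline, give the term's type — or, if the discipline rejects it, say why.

not well-typed under affine — a type mismatch blocks all five
counts: r: 1, h: 1, p (λ-bound): 1, q (λ-bound): 0
uses in reading order: h, r, p
typing: ill-typed: applying a non-function (T1)
all disciplines: ordered ✗; linear ✗; affine ✗; relevant ✗; unrestricted ✗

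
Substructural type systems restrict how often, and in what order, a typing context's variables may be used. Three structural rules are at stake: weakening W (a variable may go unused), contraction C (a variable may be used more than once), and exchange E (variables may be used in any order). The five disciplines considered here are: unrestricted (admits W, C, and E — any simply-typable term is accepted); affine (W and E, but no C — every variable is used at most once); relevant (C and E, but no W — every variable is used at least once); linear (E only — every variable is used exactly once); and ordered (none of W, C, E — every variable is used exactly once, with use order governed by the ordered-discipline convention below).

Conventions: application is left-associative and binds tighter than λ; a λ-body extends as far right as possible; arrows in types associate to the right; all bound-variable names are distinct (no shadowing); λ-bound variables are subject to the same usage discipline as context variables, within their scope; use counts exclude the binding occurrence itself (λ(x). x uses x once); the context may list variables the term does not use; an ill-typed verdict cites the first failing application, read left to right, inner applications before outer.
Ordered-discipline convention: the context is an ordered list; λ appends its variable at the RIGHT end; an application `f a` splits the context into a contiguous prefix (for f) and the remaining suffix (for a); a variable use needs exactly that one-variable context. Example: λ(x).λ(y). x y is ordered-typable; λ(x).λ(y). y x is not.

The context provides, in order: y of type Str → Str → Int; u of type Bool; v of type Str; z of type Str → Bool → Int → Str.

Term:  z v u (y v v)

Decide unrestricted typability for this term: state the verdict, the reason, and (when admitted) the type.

yes — simply typable at Str; W, C, E all held; term : Str
variable uses: y: 1×, u: 1×, v: 3×, z: 1×
use order (left to right): z, v, u, y, v, v
typing: the term checks, with type Str
across the five disciplines: ordered ✗, linear ✗, affine ✗, relevant ✓, unrestricted ✓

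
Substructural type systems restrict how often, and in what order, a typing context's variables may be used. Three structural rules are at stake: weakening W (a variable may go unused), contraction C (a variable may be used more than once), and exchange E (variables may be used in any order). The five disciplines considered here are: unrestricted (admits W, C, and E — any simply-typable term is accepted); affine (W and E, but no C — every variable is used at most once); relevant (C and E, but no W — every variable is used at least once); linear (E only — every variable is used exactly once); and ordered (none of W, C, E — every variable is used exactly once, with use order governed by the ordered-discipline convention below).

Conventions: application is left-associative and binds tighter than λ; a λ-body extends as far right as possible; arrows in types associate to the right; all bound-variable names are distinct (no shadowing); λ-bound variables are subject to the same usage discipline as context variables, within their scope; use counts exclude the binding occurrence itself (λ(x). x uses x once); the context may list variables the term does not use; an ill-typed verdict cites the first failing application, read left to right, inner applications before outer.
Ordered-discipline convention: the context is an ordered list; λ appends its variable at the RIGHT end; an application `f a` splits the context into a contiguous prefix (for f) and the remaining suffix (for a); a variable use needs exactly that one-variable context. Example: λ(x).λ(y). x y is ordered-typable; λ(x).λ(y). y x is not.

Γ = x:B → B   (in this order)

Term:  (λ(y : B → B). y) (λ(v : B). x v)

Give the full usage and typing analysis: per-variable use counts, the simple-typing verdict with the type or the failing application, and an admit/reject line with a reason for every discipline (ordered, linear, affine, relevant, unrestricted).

counts: x: 1, y (λ-bound): 1, v (λ-bound): 1
uses in reading order: y, x, v
typing: the term checks, with type B → B
ordered: ✓ — single-use (x, y, v), ordered derivation ok
linear: ✓ — exactly-once usage across x, y, v
affine: ✓ — at most one use each (x, y, v)
relevant: ✓ — every one of x, y, v appears
unrestricted: ✓ — well-typed at B → B; no restrictions here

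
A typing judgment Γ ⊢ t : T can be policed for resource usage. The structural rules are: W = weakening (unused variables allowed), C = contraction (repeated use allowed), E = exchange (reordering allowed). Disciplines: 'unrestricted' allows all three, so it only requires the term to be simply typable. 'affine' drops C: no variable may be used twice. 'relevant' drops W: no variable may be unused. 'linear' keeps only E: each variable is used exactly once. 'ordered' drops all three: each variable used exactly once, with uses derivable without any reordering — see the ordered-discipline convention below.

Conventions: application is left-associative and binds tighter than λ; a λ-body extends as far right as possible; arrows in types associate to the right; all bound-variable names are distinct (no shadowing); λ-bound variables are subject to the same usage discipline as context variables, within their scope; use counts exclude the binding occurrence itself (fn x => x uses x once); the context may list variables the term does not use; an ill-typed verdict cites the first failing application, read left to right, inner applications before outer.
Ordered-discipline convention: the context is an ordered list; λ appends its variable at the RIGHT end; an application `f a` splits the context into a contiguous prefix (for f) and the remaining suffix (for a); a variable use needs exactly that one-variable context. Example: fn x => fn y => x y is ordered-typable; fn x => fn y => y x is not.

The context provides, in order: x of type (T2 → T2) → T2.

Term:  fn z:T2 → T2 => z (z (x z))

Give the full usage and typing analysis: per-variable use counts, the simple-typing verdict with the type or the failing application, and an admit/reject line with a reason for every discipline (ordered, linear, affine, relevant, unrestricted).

variable uses: x ×1, z [bound] ×3
use order (left to right): z, z, x, z
typing: ✓ — (T2 → T2) → T2
ordered ✗ (z ×3 used more than once (contraction))
linear ✗ (z ×3 used more than once (contraction))
affine ✗ (z ×3 used more than once (contraction))
relevant ✓ (none of x, z goes unused)
unrestricted ✓ (well-typed at (T2 → T2) → T2; no restrictions here)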